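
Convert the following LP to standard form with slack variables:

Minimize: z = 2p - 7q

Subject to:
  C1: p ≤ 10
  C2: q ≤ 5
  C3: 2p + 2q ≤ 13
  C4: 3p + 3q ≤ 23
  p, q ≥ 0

min z = 2p - 7q

s.t.
  p + s1 = 10
  q + s2 = 5
  2p + 2q + s3 = 13
  3p + 3q + s4 = 23
  p, q, s1, s2, s3, s4 ≥ 0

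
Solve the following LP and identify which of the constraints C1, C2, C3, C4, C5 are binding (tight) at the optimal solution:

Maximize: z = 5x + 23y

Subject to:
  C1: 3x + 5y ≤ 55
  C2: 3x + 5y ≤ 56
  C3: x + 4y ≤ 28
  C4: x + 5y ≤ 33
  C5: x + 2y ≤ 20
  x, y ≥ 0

At x = 8, y = 5, compute slack b - a·x for each constraint:
  C1: 55 − 49 = 6  (slack)
  C2: 56 − 49 = 7  (slack)
  C3: 28 − 28 = 0  (binding)
  C4: 33 − 33 = 0  (binding)
  C5: 20 − 18 = 2  (slack)

Optimal: x = 8, y = 5
Binding: C3, C4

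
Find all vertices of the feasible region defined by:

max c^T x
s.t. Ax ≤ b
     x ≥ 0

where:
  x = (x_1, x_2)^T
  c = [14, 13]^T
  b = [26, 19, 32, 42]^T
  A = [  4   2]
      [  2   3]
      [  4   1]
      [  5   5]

(0, 0), (6.5, 0), (5, 3), (0, 6.333)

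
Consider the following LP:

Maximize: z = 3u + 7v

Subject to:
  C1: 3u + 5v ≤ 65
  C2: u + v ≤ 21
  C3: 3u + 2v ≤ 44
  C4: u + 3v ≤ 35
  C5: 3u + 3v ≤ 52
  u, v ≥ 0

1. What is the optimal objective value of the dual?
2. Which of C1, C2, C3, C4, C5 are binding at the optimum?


1. 85
2. C1, C4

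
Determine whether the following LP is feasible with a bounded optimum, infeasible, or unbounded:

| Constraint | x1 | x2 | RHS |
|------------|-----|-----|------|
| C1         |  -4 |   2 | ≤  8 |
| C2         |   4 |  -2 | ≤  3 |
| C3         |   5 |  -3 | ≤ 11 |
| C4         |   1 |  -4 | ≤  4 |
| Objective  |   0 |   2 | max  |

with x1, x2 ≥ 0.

Unbounded (objective can increase without bound)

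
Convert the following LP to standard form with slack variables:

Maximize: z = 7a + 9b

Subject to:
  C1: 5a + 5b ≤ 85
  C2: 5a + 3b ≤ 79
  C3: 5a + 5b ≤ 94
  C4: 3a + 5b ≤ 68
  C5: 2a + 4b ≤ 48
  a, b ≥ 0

max z = 7a + 9b

s.t.
  5a + 5b + s1 = 85
  5a + 3b + s2 = 79
  5a + 5b + s3 = 94
  3a + 5b + s4 = 68
  2a + 4b + s5 = 48
  a, b, s1, s2, s3, s4, s5 ≥ 0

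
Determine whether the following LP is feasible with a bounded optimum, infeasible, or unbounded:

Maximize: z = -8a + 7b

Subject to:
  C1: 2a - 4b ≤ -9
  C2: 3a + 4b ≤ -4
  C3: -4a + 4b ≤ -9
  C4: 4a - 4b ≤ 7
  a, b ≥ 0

Infeasible (no feasible solution exists)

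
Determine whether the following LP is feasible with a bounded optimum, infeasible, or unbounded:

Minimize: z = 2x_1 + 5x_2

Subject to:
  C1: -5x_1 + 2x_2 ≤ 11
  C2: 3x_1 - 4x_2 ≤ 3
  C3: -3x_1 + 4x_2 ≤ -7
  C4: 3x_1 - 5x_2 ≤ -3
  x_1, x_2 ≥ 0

Infeasible (no feasible solution exists)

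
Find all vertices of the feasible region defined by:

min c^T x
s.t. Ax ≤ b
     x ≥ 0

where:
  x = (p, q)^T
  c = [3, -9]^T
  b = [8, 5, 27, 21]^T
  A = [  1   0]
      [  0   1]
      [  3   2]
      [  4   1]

(0, 0), (5.25, 0), (4, 5), (0, 5)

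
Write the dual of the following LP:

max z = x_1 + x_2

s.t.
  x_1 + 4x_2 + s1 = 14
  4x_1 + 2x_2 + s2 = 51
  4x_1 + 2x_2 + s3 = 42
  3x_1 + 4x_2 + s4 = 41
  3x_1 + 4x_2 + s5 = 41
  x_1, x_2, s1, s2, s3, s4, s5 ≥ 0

Primal max cᵀx s.t. Ax ≤ b, x ≥ 0  →  Dual min bᵀy s.t. Aᵀy ≥ c, y ≥ 0.

Minimize: z = 14y1 + 51y2 + 42y3 + 41y4 + 41y5

Subject to:
  y1 + 4y2 + 4y3 + 3y4 + 3y5 ≥ 1
  4y1 + 2y2 + 2y3 + 4y4 + 4y5 ≥ 1
  y1, y2, y3, y4, y5 ≥ 0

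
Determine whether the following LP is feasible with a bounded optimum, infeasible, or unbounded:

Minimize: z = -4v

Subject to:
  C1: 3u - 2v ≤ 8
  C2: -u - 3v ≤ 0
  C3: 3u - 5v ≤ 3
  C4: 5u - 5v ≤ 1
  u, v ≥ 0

Unbounded (objective can decrease without bound)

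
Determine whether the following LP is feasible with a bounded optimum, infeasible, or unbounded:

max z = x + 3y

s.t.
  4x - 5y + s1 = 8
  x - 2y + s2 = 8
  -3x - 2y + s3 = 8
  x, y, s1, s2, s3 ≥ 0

Unbounded (objective can increase without bound)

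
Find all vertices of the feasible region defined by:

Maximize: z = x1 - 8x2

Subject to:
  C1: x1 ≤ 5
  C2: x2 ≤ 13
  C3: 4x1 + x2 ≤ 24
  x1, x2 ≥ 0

(0, 0), (5, 0), (5, 4), (2.75, 13), (0, 13)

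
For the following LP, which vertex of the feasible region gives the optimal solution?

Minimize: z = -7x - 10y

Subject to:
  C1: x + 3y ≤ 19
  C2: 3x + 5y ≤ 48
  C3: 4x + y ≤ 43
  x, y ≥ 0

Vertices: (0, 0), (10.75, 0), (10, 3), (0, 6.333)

Evaluate the objective at each vertex of the feasible region:
  z(0, 0) = 0
  z(10.75, 0) = -75.25
  z(10, 3) = -100  ←
  z(0, 6.333) = -63.33
The minimum is at x = 10, y = 3.

(10, 3)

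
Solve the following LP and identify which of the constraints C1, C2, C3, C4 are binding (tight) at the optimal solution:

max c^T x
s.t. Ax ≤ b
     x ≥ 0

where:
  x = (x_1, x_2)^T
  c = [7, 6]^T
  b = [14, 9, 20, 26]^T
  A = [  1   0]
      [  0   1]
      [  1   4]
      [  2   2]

At x_1 = 13, x_2 = 0, compute slack b - a·x for each constraint:
  C1: 14 − 13 = 1  (slack)
  C2: 9 − 0 = 9  (slack)
  C3: 20 − 13 = 7  (slack)
  C4: 26 − 26 = 0  (binding)

Optimal: x_1 = 13, x_2 = 0
Binding: C4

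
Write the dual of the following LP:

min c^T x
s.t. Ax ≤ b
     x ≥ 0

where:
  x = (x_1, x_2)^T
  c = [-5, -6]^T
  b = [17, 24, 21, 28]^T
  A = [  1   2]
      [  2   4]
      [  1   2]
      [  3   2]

Primal min cᵀx s.t. Ax ≤ b, x ≥ 0  →  Dual max −bᵀy s.t. Aᵀy ≥ −c, y ≥ 0.

Maximize: z = -17y1 - 24y2 - 21y3 - 28y4

Subject to:
  y1 + 2y2 + y3 + 3y4 ≥ 5
  2y1 + 4y2 + 2y3 + 2y4 ≥ 6
  y1, y2, y3, y4 ≥ 0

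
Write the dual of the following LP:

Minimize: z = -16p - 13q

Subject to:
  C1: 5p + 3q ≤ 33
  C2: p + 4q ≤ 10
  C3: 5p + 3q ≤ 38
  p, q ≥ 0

Primal min cᵀx s.t. Ax ≤ b, x ≥ 0  →  Dual max −bᵀy s.t. Aᵀy ≥ −c, y ≥ 0.

Maximize: z = -33y1 - 10y2 - 38y3

Subject to:
  5y1 + y2 + 5y3 ≥ 16
  3y1 + 4y2 + 3y3 ≥ 13
  y1, y2, y3 ≥ 0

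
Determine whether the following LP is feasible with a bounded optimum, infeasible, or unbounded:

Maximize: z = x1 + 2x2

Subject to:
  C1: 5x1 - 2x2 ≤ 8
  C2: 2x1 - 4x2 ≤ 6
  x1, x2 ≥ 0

Unbounded (objective can increase without bound)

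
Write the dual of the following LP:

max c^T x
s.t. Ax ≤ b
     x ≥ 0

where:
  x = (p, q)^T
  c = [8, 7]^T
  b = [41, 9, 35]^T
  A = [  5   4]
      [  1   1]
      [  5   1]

Primal max cᵀx s.t. Ax ≤ b, x ≥ 0  →  Dual min bᵀy s.t. Aᵀy ≥ c, y ≥ 0.

Minimize: z = 41y1 + 9y2 + 35y3

Subject to:
  5y1 + y2 + 5y3 ≥ 8
  4y1 + y2 + y3 ≥ 7
  y1, y2, y3 ≥ 0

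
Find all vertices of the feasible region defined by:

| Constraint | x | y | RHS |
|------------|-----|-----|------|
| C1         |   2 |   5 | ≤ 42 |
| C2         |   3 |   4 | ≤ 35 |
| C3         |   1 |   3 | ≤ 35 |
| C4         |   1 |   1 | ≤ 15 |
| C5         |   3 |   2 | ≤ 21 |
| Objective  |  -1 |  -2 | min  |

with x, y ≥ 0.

(0, 0), (7, 0), (2.333, 7), (1, 8), (0, 8.4)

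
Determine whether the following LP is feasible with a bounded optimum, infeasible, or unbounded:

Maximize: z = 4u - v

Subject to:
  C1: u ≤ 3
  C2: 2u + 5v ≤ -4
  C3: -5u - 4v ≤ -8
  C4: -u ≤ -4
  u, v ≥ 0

Infeasible (no feasible solution exists)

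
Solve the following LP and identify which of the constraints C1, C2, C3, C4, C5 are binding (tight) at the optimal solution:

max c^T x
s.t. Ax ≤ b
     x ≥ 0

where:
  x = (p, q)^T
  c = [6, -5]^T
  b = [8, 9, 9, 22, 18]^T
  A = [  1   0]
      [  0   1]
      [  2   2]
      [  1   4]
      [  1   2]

At p = 4.5, q = 0, compute slack b - a·x for each constraint:
  C1: 8 − 4.5 = 3.5  (slack)
  C2: 9 − 0 = 9  (slack)
  C3: 9 − 9 = 0  (binding)
  C4: 22 − 4.5 = 17.5  (slack)
  C5: 18 − 4.5 = 13.5  (slack)

Optimal: p = 4.5, q = 0
Binding: C3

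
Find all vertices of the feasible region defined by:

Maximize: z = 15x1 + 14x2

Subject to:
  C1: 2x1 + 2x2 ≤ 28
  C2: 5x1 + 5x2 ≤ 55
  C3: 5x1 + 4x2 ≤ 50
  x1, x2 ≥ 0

(0, 0), (10, 0), (6, 5), (0, 11)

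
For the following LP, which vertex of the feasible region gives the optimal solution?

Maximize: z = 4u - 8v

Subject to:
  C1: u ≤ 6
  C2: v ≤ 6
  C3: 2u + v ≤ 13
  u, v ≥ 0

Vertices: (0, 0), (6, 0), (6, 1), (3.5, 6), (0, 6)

Evaluate the objective at each vertex of the feasible region:
  z(0, 0) = 0
  z(6, 0) = 24  ←
  z(6, 1) = 16
  z(3.5, 6) = -34
  z(0, 6) = -48
The maximum is at u = 6, v = 0.

(6, 0)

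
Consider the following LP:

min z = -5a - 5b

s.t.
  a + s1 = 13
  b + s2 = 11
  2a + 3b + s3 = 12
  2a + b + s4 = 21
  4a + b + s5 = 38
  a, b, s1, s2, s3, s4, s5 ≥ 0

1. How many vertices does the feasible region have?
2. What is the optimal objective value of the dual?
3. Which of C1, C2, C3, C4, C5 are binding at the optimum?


1. 3
2. -30
3. C3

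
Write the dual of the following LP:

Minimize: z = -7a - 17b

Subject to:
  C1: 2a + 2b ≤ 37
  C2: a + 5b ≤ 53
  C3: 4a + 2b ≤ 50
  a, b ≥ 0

Primal min cᵀx s.t. Ax ≤ b, x ≥ 0  →  Dual max −bᵀy s.t. Aᵀy ≥ −c, y ≥ 0.

Maximize: z = -37y1 - 53y2 - 50y3

Subject to:
  2y1 + y2 + 4y3 ≥ 7
  2y1 + 5y2 + 2y3 ≥ 17
  y1, y2, y3 ≥ 0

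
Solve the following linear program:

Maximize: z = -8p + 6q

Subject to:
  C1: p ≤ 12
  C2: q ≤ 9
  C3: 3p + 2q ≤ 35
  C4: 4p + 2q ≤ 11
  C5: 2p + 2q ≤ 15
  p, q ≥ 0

Evaluate the objective at each vertex of the feasible region:
  z(0, 0) = 0
  z(2.75, 0) = -22
  z(0, 5.5) = 33  ←
The maximum is at p = 0, q = 5.5.

p = 0, q = 5.5, z = 33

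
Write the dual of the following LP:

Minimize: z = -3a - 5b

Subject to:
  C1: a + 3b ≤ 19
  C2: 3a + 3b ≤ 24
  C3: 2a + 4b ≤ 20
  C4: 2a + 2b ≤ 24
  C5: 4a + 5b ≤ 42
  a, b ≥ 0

Primal min cᵀx s.t. Ax ≤ b, x ≥ 0  →  Dual max −bᵀy s.t. Aᵀy ≥ −c, y ≥ 0.

Maximize: z = -19y1 - 24y2 - 20y3 - 24y4 - 42y5

Subject to:
  y1 + 3y2 + 2y3 + 2y4 + 4y5 ≥ 3
  3y1 + 3y2 + 4y3 + 2y4 + 5y5 ≥ 5
  y1, y2, y3, y4, y5 ≥ 0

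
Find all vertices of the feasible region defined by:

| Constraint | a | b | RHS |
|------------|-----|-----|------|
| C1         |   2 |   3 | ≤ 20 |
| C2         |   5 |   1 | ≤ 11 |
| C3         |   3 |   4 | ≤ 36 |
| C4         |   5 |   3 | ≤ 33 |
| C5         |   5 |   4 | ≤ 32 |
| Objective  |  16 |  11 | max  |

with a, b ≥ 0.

(0, 0), (2.2, 0), (1, 6), (0, 6.667)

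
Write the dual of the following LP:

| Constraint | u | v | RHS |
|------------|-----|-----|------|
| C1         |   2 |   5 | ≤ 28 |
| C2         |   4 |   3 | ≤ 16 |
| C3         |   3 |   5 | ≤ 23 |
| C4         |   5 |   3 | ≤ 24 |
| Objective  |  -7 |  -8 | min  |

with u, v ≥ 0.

Primal min cᵀx s.t. Ax ≤ b, x ≥ 0  →  Dual max −bᵀy s.t. Aᵀy ≥ −c, y ≥ 0.

Maximize: z = -28y1 - 16y2 - 23y3 - 24y4

Subject to:
  2y1 + 4y2 + 3y3 + 5y4 ≥ 7
  5y1 + 3y2 + 5y3 + 3y4 ≥ 8
  y1, y2, y3, y4 ≥ 0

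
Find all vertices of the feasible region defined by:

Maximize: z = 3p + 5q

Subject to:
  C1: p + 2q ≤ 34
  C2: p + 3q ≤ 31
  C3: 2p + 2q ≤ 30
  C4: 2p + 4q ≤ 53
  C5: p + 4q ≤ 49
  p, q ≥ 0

(0, 0), (15, 0), (7, 8), (0, 10.33)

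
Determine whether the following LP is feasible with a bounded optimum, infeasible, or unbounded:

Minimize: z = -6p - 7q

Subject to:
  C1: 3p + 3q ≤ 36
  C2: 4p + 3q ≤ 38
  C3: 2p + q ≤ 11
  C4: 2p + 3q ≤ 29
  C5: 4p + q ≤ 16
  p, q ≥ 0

Feasible with a bounded optimal solution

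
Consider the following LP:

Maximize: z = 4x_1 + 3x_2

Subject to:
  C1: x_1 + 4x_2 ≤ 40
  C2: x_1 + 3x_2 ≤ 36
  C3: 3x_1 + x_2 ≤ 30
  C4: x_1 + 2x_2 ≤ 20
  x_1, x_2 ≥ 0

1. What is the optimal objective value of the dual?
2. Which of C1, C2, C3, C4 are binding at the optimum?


1. 50
2. C3, C4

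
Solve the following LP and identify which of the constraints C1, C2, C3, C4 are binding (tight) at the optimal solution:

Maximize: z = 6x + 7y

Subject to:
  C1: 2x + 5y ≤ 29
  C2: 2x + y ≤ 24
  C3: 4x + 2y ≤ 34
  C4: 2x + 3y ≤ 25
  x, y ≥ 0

At x = 7, y = 3, compute slack b - a·x for each constraint:
  C1: 29 − 29 = 0  (binding)
  C2: 24 − 17 = 7  (slack)
  C3: 34 − 34 = 0  (binding)
  C4: 25 − 23 = 2  (slack)

Optimal: x = 7, y = 3
Binding: C1, C3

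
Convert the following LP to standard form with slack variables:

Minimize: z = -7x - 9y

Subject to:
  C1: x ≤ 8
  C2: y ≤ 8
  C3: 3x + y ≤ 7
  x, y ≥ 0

min z = -7x - 9y

s.t.
  x + s1 = 8
  y + s2 = 8
  3x + y + s3 = 7
  x, y, s1, s2, s3 ≥ 0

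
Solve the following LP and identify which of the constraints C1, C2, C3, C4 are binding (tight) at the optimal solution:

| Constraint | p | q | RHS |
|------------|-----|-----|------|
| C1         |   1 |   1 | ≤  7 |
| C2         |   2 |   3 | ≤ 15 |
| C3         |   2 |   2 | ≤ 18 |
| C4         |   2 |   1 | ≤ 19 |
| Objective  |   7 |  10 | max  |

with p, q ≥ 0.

At p = 6, q = 1, compute slack b - a·x for each constraint:
  C1: 7 − 7 = 0  (binding)
  C2: 15 − 15 = 0  (binding)
  C3: 18 − 14 = 4  (slack)
  C4: 19 − 13 = 6  (slack)

Optimal: p = 6, q = 1
Binding: C1, C2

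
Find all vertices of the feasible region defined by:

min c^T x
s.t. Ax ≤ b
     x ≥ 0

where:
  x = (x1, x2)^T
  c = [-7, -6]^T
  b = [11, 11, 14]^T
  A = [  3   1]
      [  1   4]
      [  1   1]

(0, 0), (3.667, 0), (3, 2), (0, 2.75)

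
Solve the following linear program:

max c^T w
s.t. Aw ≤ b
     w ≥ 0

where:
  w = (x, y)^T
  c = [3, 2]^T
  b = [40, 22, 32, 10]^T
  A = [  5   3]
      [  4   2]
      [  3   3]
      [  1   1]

Evaluate the objective at each vertex of the feasible region:
  z(0, 0) = 0
  z(5.5, 0) = 16.5
  z(1, 9) = 21  ←
  z(0, 10) = 20
The maximum is at x = 1, y = 9.

x = 1, y = 9, z = 21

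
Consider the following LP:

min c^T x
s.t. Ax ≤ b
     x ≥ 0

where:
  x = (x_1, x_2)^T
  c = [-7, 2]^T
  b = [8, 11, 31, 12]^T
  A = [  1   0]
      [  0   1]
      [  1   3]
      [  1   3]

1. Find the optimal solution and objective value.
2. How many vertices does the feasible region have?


1. x_1 = 8, x_2 = 0, z = -56
2. 4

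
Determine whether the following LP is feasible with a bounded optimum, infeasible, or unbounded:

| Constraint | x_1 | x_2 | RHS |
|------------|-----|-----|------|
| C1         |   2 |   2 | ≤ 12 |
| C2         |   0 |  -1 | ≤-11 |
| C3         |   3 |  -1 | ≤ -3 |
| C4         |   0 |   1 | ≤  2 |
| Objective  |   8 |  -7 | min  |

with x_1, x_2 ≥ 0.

Infeasible (no feasible solution exists)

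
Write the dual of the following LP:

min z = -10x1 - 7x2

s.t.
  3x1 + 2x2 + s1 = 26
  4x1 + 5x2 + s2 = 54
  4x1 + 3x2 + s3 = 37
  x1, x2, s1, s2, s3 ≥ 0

Primal min cᵀx s.t. Ax ≤ b, x ≥ 0  →  Dual max −bᵀy s.t. Aᵀy ≥ −c, y ≥ 0.

Maximize: z = -26y1 - 54y2 - 37y3

Subject to:
  3y1 + 4y2 + 4y3 ≥ 10
  2y1 + 5y2 + 3y3 ≥ 7
  y1, y2, y3 ≥ 0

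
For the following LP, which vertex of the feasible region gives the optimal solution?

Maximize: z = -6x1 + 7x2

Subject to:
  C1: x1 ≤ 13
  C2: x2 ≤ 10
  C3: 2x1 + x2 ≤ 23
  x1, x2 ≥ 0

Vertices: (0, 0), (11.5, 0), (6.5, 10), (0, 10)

Evaluate the objective at each vertex of the feasible region:
  z(0, 0) = 0
  z(11.5, 0) = -69
  z(6.5, 10) = 31
  z(0, 10) = 70  ←
The maximum is at x1 = 0, x2 = 10.

(0, 10)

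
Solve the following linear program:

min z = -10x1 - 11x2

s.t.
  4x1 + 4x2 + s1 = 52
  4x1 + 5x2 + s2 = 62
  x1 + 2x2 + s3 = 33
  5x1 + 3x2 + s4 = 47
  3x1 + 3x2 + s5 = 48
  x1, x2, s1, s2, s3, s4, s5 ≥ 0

Evaluate the objective at each vertex of the feasible region:
  z(0, 0) = 0
  z(9.4, 0) = -94
  z(4, 9) = -139
  z(3, 10) = -140  ←
  z(0, 12.4) = -136.4
The minimum is at x1 = 3, x2 = 10.

x1 = 3, x2 = 10, z = -140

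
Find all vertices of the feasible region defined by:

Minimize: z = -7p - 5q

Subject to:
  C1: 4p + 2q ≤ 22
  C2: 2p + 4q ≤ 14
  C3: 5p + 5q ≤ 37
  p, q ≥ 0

(0, 0), (5.5, 0), (5, 1), (0, 3.5)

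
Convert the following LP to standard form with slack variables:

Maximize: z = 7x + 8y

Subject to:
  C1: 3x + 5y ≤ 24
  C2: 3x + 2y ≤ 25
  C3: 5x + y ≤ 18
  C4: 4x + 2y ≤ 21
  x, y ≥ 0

max z = 7x + 8y

s.t.
  3x + 5y + s1 = 24
  3x + 2y + s2 = 25
  5x + y + s3 = 18
  4x + 2y + s4 = 21
  x, y, s1, s2, s3, s4 ≥ 0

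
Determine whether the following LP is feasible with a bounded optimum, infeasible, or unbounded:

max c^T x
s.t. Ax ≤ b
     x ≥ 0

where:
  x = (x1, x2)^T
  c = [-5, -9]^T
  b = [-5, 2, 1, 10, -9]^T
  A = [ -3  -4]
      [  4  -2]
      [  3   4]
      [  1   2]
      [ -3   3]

Infeasible (no feasible solution exists)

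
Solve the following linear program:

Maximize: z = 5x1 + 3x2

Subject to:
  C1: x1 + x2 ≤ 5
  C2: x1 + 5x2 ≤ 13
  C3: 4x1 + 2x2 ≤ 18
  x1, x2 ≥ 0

Evaluate the objective at each vertex of the feasible region:
  z(0, 0) = 0
  z(4.5, 0) = 22.5
  z(4, 1) = 23  ←
  z(3, 2) = 21
  z(0, 2.6) = 7.8
The maximum is at x1 = 4, x2 = 1.

x1 = 4, x2 = 1, z = 23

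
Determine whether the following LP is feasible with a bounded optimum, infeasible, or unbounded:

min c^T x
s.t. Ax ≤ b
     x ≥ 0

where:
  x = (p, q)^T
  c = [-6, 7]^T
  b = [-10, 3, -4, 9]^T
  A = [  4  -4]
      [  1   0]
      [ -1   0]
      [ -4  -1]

Infeasible (no feasible solution exists)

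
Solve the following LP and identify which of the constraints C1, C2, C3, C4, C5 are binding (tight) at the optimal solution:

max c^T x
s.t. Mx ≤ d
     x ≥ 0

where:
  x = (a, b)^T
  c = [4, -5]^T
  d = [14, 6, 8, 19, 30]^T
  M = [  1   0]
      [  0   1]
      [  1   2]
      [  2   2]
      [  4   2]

At a = 7.5, b = 0, compute slack b - a·x for each constraint:
  C1: 14 − 7.5 = 6.5  (slack)
  C2: 6 − 0 = 6  (slack)
  C3: 8 − 7.5 = 0.5  (slack)
  C4: 19 − 15 = 4  (slack)
  C5: 30 − 30 = 0  (binding)

Optimal: a = 7.5, b = 0
Binding: C5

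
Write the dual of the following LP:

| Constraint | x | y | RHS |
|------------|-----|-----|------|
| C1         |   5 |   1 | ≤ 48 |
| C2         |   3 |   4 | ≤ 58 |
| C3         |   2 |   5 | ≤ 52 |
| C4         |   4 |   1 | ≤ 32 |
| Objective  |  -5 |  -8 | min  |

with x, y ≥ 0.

Primal min cᵀx s.t. Ax ≤ b, x ≥ 0  →  Dual max −bᵀy s.t. Aᵀy ≥ −c, y ≥ 0.

Maximize: z = -48y1 - 58y2 - 52y3 - 32y4

Subject to:
  5y1 + 3y2 + 2y3 + 4y4 ≥ 5
  y1 + 4y2 + 5y3 + y4 ≥ 8
  y1, y2, y3, y4 ≥ 0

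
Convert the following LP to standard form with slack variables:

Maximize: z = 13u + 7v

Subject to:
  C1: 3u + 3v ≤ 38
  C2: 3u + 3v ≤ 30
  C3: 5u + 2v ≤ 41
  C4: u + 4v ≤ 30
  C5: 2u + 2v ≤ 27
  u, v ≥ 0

max z = 13u + 7v

s.t.
  3u + 3v + s1 = 38
  3u + 3v + s2 = 30
  5u + 2v + s3 = 41
  u + 4v + s4 = 30
  2u + 2v + s5 = 27
  u, v, s1, s2, s3, s4, s5 ≥ 0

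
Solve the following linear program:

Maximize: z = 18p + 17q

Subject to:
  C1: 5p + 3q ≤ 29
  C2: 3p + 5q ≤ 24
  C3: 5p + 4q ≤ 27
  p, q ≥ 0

Evaluate the objective at each vertex of the feasible region:
  z(0, 0) = 0
  z(5.4, 0) = 97.2
  z(3, 3) = 105  ←
  z(0, 4.8) = 81.6
The maximum is at p = 3, q = 3.

p = 3, q = 3, z = 105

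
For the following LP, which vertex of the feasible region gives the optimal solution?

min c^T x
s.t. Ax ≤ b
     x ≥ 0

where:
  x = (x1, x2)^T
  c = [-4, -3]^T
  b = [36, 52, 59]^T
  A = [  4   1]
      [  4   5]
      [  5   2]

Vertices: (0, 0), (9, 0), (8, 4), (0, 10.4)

Evaluate the objective at each vertex of the feasible region:
  z(0, 0) = 0
  z(9, 0) = -36
  z(8, 4) = -44  ←
  z(0, 10.4) = -31.2
The minimum is at x1 = 8, x2 = 4.

(8, 4)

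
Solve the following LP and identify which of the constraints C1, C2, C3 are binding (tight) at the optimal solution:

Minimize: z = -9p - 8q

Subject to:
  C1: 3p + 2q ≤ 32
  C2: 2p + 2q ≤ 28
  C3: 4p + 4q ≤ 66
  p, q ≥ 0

At p = 4, q = 10, compute slack b - a·x for each constraint:
  C1: 32 − 32 = 0  (binding)
  C2: 28 − 28 = 0  (binding)
  C3: 66 − 56 = 10  (slack)

Optimal: p = 4, q = 10
Binding: C1, C2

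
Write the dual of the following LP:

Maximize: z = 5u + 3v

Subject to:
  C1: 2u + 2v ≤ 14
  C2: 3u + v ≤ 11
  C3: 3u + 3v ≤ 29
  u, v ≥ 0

Primal max cᵀx s.t. Ax ≤ b, x ≥ 0  →  Dual min bᵀy s.t. Aᵀy ≥ c, y ≥ 0.

Minimize: z = 14y1 + 11y2 + 29y3

Subject to:
  2y1 + 3y2 + 3y3 ≥ 5
  2y1 + y2 + 3y3 ≥ 3
  y1, y2, y3 ≥ 0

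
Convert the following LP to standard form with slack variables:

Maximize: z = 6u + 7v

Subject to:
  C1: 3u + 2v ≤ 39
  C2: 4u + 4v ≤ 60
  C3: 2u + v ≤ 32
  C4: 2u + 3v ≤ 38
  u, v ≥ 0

max z = 6u + 7v

s.t.
  3u + 2v + s1 = 39
  4u + 4v + s2 = 60
  2u + v + s3 = 32
  2u + 3v + s4 = 38
  u, v, s1, s2, s3, s4 ≥ 0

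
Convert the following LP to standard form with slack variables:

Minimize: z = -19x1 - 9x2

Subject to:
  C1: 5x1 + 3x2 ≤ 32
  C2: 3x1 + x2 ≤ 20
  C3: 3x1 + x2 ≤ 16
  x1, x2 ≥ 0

min z = -19x1 - 9x2

s.t.
  5x1 + 3x2 + s1 = 32
  3x1 + x2 + s2 = 20
  3x1 + x2 + s3 = 16
  x1, x2, s1, s2, s3 ≥ 0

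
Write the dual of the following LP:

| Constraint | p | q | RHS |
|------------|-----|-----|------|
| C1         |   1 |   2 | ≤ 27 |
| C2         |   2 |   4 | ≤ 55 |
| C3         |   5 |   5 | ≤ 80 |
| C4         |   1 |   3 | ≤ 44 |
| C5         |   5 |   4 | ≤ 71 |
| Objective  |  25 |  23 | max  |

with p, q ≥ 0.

Primal max cᵀx s.t. Ax ≤ b, x ≥ 0  →  Dual min bᵀy s.t. Aᵀy ≥ c, y ≥ 0.

Minimize: z = 27y1 + 55y2 + 80y3 + 44y4 + 71y5

Subject to:
  y1 + 2y2 + 5y3 + y4 + 5y5 ≥ 25
  2y1 + 4y2 + 5y3 + 3y4 + 4y5 ≥ 23
  y1, y2, y3, y4, y5 ≥ 0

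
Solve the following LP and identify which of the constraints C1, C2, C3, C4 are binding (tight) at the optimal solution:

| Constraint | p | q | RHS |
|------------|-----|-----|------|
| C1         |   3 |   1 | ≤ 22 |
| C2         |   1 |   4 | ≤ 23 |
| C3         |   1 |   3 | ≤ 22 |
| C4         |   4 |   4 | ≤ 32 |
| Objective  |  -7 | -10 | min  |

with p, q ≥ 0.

At p = 3, q = 5, compute slack b - a·x for each constraint:
  C1: 22 − 14 = 8  (slack)
  C2: 23 − 23 = 0  (binding)
  C3: 22 − 18 = 4  (slack)
  C4: 32 − 32 = 0  (binding)

Optimal: p = 3, q = 5
Binding: C2, C4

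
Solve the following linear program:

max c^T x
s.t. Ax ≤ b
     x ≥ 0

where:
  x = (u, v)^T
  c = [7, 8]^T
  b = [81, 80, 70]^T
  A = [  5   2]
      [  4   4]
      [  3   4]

Evaluate the objective at each vertex of the feasible region:
  z(0, 0) = 0
  z(16.2, 0) = 113.4
  z(13.67, 6.333) = 146.3
  z(10, 10) = 150  ←
  z(0, 17.5) = 140
The maximum is at u = 10, v = 10.

u = 10, v = 10, z = 150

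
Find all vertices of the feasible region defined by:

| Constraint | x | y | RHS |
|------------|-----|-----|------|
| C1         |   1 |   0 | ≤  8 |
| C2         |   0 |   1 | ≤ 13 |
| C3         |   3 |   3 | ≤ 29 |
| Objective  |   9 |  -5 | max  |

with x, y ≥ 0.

(0, 0), (8, 0), (8, 1.667), (0, 9.667)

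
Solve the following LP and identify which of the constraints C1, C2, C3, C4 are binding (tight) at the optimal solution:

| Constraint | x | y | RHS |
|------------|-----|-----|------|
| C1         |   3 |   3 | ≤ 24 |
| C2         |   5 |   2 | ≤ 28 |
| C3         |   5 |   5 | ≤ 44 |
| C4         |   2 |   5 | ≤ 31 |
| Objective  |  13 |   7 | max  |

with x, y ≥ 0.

At x = 4, y = 4, compute slack b - a·x for each constraint:
  C1: 24 − 24 = 0  (binding)
  C2: 28 − 28 = 0  (binding)
  C3: 44 − 40 = 4  (slack)
  C4: 31 − 28 = 3  (slack)

Optimal: x = 4, y = 4
Binding: C1, C2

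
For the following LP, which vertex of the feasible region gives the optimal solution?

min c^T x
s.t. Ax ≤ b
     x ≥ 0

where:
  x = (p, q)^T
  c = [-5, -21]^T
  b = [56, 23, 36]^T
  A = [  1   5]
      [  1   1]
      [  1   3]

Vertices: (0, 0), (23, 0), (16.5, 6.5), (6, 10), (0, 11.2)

Evaluate the objective at each vertex of the feasible region:
  z(0, 0) = 0
  z(23, 0) = -115
  z(16.5, 6.5) = -219
  z(6, 10) = -240  ←
  z(0, 11.2) = -235.2
The minimum is at p = 6, q = 10.

(6, 10)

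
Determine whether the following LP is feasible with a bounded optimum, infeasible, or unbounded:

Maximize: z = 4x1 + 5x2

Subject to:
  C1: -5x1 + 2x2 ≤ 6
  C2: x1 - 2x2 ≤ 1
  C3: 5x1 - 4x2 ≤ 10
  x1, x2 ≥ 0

Unbounded (objective can increase without bound)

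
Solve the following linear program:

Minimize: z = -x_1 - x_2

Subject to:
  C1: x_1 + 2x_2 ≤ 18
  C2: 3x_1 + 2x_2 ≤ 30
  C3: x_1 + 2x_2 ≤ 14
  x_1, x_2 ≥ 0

Evaluate the objective at each vertex of the feasible region:
  z(0, 0) = 0
  z(10, 0) = -10
  z(8, 3) = -11  ←
  z(0, 7) = -7
The minimum is at x_1 = 8, x_2 = 3.

x_1 = 8, x_2 = 3, z = -11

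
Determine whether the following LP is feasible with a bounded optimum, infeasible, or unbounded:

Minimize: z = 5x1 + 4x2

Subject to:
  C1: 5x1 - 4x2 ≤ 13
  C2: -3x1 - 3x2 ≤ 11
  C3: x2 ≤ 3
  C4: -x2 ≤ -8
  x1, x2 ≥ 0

Infeasible (no feasible solution exists)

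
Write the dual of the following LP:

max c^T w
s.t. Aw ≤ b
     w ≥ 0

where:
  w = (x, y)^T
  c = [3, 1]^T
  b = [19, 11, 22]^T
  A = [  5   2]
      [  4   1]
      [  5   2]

Primal max cᵀx s.t. Ax ≤ b, x ≥ 0  →  Dual min bᵀy s.t. Aᵀy ≥ c, y ≥ 0.

Minimize: z = 19y1 + 11y2 + 22y3

Subject to:
  5y1 + 4y2 + 5y3 ≥ 3
  2y1 + y2 + 2y3 ≥ 1
  y1, y2, y3 ≥ 0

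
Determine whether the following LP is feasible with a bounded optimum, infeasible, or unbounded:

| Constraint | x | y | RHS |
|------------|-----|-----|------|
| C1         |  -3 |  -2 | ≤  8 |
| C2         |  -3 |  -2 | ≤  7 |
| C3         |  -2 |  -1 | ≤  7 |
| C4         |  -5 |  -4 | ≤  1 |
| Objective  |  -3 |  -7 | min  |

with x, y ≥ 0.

Unbounded (objective can decrease without bound)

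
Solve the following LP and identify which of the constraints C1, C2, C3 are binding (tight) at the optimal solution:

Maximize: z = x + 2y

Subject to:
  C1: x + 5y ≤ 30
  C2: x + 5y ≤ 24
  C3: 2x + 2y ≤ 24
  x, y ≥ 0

At x = 9, y = 3, compute slack b - a·x for each constraint:
  C1: 30 − 24 = 6  (slack)
  C2: 24 − 24 = 0  (binding)
  C3: 24 − 24 = 0  (binding)

Optimal: x = 9, y = 3
Binding: C2, C3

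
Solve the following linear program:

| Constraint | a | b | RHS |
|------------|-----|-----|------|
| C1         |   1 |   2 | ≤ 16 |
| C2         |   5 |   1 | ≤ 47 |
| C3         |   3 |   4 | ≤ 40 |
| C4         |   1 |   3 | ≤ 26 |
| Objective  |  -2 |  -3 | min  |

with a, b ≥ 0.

Evaluate the objective at each vertex of the feasible region:
  z(0, 0) = 0
  z(9.4, 0) = -18.8
  z(8.706, 3.471) = -27.82
  z(8, 4) = -28  ←
  z(0, 8) = -24
The minimum is at a = 8, b = 4.

a = 8, b = 4, z = -28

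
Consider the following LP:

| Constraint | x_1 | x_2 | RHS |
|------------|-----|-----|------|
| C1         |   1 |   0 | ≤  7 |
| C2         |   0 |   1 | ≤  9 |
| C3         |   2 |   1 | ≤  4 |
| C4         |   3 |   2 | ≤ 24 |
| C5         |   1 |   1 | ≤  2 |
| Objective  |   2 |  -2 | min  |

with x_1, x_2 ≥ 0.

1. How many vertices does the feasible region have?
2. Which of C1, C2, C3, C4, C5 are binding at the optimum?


1. 3
2. C5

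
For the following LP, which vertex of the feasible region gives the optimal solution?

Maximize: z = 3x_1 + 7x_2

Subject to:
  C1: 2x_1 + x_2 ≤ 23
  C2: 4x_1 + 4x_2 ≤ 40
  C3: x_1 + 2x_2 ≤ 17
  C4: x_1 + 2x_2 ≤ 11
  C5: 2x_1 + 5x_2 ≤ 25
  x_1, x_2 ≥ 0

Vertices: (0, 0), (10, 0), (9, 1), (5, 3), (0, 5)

Evaluate the objective at each vertex of the feasible region:
  z(0, 0) = 0
  z(10, 0) = 30
  z(9, 1) = 34
  z(5, 3) = 36  ←
  z(0, 5) = 35
The maximum is at x_1 = 5, x_2 = 3.

(5, 3)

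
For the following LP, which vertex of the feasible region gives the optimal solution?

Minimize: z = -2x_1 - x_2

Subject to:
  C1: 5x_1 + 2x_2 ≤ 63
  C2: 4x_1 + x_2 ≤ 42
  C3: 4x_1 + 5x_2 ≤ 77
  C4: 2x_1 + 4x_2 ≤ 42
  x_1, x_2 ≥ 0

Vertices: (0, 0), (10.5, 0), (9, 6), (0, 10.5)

Evaluate the objective at each vertex of the feasible region:
  z(0, 0) = 0
  z(10.5, 0) = -21
  z(9, 6) = -24  ←
  z(0, 10.5) = -10.5
The minimum is at x_1 = 9, x_2 = 6.

(9, 6)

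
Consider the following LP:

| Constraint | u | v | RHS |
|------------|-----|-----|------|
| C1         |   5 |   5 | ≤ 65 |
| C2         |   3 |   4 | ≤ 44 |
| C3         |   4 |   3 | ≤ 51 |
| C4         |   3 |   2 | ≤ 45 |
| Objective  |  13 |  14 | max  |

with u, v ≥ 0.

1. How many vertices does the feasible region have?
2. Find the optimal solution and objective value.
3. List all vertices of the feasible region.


1. 5
2. u = 8, v = 5, z = 174
3. (0, 0), (12.75, 0), (12, 1), (8, 5), (0, 11)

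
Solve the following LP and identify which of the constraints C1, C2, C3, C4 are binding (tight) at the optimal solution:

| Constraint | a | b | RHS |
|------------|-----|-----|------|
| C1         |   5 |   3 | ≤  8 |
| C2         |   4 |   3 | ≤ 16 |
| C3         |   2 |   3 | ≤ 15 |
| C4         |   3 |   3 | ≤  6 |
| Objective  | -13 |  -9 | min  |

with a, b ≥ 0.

At a = 1, b = 1, compute slack b - a·x for each constraint:
  C1: 8 − 8 = 0  (binding)
  C2: 16 − 7 = 9  (slack)
  C3: 15 − 5 = 10  (slack)
  C4: 6 − 6 = 0  (binding)

Optimal: a = 1, b = 1
Binding: C1, C4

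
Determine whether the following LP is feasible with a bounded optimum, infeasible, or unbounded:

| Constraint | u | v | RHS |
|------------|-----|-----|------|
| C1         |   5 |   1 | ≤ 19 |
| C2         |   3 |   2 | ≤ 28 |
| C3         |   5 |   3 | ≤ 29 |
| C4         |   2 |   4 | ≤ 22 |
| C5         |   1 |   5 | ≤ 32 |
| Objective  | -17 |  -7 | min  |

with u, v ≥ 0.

Feasible with a bounded optimal solution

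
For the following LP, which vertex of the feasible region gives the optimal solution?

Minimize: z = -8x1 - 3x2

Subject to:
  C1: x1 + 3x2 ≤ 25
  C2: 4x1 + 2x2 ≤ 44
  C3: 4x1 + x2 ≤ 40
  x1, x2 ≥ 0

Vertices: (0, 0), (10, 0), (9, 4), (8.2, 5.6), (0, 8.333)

Evaluate the objective at each vertex of the feasible region:
  z(0, 0) = 0
  z(10, 0) = -80
  z(9, 4) = -84  ←
  z(8.2, 5.6) = -82.4
  z(0, 8.333) = -25
The minimum is at x1 = 9, x2 = 4.

(9, 4)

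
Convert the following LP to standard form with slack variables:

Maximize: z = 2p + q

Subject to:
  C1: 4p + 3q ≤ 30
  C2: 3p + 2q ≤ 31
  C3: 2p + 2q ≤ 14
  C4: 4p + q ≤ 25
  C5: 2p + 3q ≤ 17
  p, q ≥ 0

max z = 2p + q

s.t.
  4p + 3q + s1 = 30
  3p + 2q + s2 = 31
  2p + 2q + s3 = 14
  4p + q + s4 = 25
  2p + 3q + s5 = 17
  p, q, s1, s2, s3, s4, s5 ≥ 0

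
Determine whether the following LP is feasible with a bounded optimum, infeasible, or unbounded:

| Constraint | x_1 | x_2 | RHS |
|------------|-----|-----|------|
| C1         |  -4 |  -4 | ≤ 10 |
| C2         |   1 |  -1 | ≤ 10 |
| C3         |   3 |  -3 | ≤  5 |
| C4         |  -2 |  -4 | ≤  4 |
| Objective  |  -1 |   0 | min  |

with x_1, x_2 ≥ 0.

Unbounded (objective can decrease without bound)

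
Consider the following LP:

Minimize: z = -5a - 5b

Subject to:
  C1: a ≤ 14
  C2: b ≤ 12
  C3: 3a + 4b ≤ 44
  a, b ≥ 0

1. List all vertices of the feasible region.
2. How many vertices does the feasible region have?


1. (0, 0), (14, 0), (14, 0.5), (0, 11)
2. 4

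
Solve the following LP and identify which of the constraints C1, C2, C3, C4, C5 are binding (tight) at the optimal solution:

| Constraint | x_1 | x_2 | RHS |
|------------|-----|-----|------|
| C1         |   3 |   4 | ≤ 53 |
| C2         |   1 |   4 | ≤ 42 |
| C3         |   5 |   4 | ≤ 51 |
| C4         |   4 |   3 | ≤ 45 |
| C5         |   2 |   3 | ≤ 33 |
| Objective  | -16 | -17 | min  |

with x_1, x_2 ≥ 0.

At x_1 = 3, x_2 = 9, compute slack b - a·x for each constraint:
  C1: 53 − 45 = 8  (slack)
  C2: 42 − 39 = 3  (slack)
  C3: 51 − 51 = 0  (binding)
  C4: 45 − 39 = 6  (slack)
  C5: 33 − 33 = 0  (binding)

Optimal: x_1 = 3, x_2 = 9
Binding: C3, C5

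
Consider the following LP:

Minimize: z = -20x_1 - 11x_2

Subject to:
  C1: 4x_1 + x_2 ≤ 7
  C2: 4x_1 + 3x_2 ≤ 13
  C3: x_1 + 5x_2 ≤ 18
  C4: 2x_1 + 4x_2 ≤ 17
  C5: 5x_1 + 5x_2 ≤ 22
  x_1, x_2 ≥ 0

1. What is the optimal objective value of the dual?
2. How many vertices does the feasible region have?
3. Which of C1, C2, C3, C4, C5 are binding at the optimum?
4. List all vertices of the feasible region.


1. -53
2. 5
3. C1, C2
4. (0, 0), (1.75, 0), (1, 3), (0.6471, 3.471), (0, 3.6)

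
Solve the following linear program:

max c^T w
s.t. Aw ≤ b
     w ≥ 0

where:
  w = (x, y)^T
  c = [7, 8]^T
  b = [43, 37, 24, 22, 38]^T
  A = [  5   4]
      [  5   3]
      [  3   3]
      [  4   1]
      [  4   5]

Evaluate the objective at each vertex of the feasible region:
  z(0, 0) = 0
  z(5.5, 0) = 38.5
  z(4.667, 3.333) = 59.33
  z(2, 6) = 62  ←
  z(0, 7.6) = 60.8
The maximum is at x = 2, y = 6.

x = 2, y = 6, z = 62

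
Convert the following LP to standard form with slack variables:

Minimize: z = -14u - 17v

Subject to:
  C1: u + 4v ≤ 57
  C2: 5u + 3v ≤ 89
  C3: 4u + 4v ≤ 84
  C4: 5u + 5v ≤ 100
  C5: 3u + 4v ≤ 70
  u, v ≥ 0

min z = -14u - 17v

s.t.
  u + 4v + s1 = 57
  5u + 3v + s2 = 89
  4u + 4v + s3 = 84
  5u + 5v + s4 = 100
  3u + 4v + s5 = 70
  u, v, s1, s2, s3, s4, s5 ≥ 0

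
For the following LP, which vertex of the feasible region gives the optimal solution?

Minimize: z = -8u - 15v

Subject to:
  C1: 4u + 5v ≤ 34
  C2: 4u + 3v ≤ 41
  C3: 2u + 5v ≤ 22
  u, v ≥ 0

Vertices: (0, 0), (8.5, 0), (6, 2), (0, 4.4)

Evaluate the objective at each vertex of the feasible region:
  z(0, 0) = 0
  z(8.5, 0) = -68
  z(6, 2) = -78  ←
  z(0, 4.4) = -66
The minimum is at u = 6, v = 2.

(6, 2)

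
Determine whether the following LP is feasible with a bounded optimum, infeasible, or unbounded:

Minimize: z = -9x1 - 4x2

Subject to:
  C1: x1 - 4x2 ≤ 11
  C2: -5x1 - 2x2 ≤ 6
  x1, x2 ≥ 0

Unbounded (objective can decrease without bound)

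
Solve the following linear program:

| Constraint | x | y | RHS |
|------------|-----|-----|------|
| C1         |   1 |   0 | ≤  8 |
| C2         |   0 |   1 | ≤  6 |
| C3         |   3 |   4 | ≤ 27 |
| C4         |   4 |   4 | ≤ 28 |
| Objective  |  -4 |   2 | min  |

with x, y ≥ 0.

Evaluate the objective at each vertex of the feasible region:
  z(0, 0) = 0
  z(7, 0) = -28  ←
  z(1, 6) = 8
  z(0, 6) = 12
The minimum is at x = 7, y = 0.

x = 7, y = 0, z = -28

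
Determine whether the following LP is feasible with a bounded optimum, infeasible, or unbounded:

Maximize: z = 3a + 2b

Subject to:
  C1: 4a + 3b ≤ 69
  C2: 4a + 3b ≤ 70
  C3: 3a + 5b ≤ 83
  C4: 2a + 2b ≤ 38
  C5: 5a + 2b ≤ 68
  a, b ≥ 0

Feasible with a bounded optimal solution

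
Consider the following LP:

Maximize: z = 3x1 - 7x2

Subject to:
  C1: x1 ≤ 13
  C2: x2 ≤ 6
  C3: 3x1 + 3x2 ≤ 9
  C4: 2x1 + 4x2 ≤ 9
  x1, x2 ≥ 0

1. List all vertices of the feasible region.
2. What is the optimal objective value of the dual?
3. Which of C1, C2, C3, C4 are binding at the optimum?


1. (0, 0), (3, 0), (1.5, 1.5), (0, 2.25)
2. 9
3. C3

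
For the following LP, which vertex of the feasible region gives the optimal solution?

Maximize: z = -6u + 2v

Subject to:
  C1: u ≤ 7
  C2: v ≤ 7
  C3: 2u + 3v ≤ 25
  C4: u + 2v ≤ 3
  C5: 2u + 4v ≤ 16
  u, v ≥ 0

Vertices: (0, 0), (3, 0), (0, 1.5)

Evaluate the objective at each vertex of the feasible region:
  z(0, 0) = 0
  z(3, 0) = -18
  z(0, 1.5) = 3  ←
The maximum is at u = 0, v = 1.5.

(0, 1.5)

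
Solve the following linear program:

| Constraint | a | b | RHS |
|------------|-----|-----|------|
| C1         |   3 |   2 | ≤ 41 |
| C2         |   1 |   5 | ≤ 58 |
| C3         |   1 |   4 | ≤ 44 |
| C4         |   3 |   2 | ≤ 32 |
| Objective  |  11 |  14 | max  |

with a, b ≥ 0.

Evaluate the objective at each vertex of the feasible region:
  z(0, 0) = 0
  z(10.67, 0) = 117.3
  z(4, 10) = 184  ←
  z(0, 11) = 154
The maximum is at a = 4, b = 10.

a = 4, b = 10, z = 184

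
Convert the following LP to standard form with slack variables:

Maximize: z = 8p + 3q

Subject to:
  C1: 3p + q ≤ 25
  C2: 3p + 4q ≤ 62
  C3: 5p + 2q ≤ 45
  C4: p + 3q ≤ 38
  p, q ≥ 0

max z = 8p + 3q

s.t.
  3p + q + s1 = 25
  3p + 4q + s2 = 62
  5p + 2q + s3 = 45
  p + 3q + s4 = 38
  p, q, s1, s2, s3, s4 ≥ 0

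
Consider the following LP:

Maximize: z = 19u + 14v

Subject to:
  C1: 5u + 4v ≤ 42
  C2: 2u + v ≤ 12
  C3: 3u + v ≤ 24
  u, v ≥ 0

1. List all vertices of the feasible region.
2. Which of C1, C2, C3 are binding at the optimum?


1. (0, 0), (6, 0), (2, 8), (0, 10.5)
2. C1, C2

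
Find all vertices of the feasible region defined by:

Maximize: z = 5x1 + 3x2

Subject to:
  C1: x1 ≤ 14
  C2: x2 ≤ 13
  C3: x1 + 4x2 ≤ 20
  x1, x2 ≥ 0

(0, 0), (14, 0), (14, 1.5), (0, 5)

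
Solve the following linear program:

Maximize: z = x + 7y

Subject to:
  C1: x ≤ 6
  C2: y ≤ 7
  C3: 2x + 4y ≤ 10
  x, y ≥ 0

Evaluate the objective at each vertex of the feasible region:
  z(0, 0) = 0
  z(5, 0) = 5
  z(0, 2.5) = 17.5  ←
The maximum is at x = 0, y = 2.5.

x = 0, y = 2.5, z = 17.5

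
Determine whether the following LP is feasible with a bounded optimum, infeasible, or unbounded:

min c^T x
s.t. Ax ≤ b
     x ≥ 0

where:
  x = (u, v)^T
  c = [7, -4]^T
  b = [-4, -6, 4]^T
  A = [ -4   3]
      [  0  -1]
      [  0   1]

Infeasible (no feasible solution exists)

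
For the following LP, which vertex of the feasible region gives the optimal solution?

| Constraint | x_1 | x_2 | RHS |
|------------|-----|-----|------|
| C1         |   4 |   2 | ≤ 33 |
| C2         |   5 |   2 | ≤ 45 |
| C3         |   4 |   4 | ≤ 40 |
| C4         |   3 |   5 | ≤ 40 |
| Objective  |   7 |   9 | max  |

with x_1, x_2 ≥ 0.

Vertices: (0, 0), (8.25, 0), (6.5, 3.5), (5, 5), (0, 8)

Evaluate the objective at each vertex of the feasible region:
  z(0, 0) = 0
  z(8.25, 0) = 57.75
  z(6.5, 3.5) = 77
  z(5, 5) = 80  ←
  z(0, 8) = 72
The maximum is at x_1 = 5, x_2 = 5.

(5, 5)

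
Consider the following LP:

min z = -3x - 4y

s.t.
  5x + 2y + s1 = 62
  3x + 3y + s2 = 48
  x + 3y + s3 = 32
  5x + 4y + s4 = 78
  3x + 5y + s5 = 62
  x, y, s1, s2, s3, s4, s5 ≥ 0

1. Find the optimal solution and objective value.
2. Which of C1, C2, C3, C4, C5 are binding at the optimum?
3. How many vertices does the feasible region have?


1. x = 9, y = 7, z = -55
2. C2, C5
3. 6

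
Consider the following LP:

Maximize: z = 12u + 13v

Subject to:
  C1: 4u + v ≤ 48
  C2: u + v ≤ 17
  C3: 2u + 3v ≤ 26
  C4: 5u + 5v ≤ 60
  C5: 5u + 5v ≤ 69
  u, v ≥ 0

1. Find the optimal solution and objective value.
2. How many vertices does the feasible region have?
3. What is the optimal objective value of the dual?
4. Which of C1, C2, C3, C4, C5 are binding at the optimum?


1. u = 10, v = 2, z = 146
2. 4
3. 146
4. C3, C4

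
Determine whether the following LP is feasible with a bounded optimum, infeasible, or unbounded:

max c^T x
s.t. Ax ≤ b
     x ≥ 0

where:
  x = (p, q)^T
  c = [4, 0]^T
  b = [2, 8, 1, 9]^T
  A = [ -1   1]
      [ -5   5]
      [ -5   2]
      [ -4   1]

Unbounded (objective can increase without bound)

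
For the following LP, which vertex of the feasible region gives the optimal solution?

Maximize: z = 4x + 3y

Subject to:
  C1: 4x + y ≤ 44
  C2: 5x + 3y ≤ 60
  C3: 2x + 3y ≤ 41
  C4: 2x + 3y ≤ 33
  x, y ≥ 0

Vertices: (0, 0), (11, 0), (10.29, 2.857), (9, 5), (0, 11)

Evaluate the objective at each vertex of the feasible region:
  z(0, 0) = 0
  z(11, 0) = 44
  z(10.29, 2.857) = 49.71
  z(9, 5) = 51  ←
  z(0, 11) = 33
The maximum is at x = 9, y = 5.

(9, 5)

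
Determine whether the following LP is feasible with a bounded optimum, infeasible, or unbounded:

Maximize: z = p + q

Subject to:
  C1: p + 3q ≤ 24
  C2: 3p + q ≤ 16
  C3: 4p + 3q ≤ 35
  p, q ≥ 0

Feasible with a bounded optimal solution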